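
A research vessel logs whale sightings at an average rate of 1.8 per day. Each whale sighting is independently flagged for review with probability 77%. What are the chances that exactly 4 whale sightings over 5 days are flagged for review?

0.0940

Thinning: the whale sightings that are flagged for review themselves form a Poisson process with rate 0.77 × 1.8 = 1.386 per day.
Over the interval, μ = 1.386 × 5 = 6.93 (5 days).
P(N = 4) = e^(−6.93) · 6.93^4/4! ≈ 0.0940.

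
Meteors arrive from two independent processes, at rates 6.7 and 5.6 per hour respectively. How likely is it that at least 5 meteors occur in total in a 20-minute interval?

0.3907

Independent Poisson processes superpose: combined rate λ = 6.7 + 5.6 = 12.3 per hour.
Over the interval, μ = 12.3 × 1/3 = 4.1 (a 20-minute interval = 1/3 hours).
P(N ≥ 5) = 1 − P(N ≤ 4) ≈ 0.3907.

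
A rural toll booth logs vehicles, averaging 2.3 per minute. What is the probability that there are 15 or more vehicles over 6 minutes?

0.4084

Over the interval, μ = 2.3 × 6 = 13.8 (6 minutes).
P(N ≥ 15) = 1 − P(N ≤ 14) = 1 − Σ_{j=0}^{14} e^(−μ) μ^j/j! ≈ 0.4084.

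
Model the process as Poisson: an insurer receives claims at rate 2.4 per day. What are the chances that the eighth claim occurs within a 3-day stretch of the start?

Over the interval, μ = 2.4 × 3 = 7.2 (a 3-day stretch = 3 days).
The eighth arrival falls in the interval iff at least 8 events occur there: P(S_8 ≤ t) = P(N ≥ 8) = 1 − P(N ≤ 7) ≈ 0.4311.

0.4311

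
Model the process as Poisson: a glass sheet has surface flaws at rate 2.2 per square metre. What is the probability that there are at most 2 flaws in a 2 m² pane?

0.1851

Over the interval, μ = 2.2 × 2 = 4.4 (a 2 m² pane = 2 square metres).
P(N ≤ 2) = Σ_{j=0}^{2} e^(−μ) μ^j/j! ≈ 0.1851.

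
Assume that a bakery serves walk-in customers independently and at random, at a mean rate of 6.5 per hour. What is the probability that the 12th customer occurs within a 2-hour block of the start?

0.6468

Over the interval, μ = 6.5 × 2 = 13 (a 2-hour block = 2 hours).
The 12th arrival falls in the interval iff at least 12 events occur there: P(S_12 ≤ t) = P(N ≥ 12) = 1 − P(N ≤ 11) ≈ 0.6468.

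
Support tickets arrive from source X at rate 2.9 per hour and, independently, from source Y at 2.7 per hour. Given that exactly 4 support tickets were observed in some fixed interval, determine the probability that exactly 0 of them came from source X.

Given the total, each event is independently from source X with probability p = λ_X/(λ_X+λ_Y) = 2.9/5.6 ≈ 0.5179.
So K ~ Binomial(4, 2.9/5.6): P(K = 0) = C(4,0) · (2.9/5.6)^0 · (2.7/5.6)^4 ≈ 0.0540.

0.0540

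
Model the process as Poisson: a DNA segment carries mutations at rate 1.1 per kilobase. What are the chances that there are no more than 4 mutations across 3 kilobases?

0.7626

Over the interval, μ = 1.1 × 3 = 3.3 (3 kilobases).
P(N ≤ 4) = Σ_{j=0}^{4} e^(−μ) μ^j/j! ≈ 0.7626.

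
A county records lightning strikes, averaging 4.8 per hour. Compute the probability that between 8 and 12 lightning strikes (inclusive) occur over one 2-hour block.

Over the interval, μ = 4.8 × 2 = 9.6 (a 2-hour block = 2 hours).
P(8 ≤ N ≤ 12) = Σ_{j=8}^{12} e^(−9.6) · 9.6^j/j! ≈ 0.5694.

0.5694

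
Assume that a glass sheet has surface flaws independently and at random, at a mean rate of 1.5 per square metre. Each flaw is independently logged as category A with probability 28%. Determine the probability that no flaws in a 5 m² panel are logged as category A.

0.1225

Thinning: the flaws that are logged as category A themselves form a Poisson process with rate 0.28 × 1.5 = 0.42 per square metre.
Over the interval, μ = 0.42 × 5 = 2.1 (a 5 m² panel = 5 square metres).
P(N = 0) = e^(−2.1) · 2.1^0/0! ≈ 0.1225.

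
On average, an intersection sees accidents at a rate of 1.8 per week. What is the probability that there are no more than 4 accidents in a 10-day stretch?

0.8814

Over the interval, μ = 1.8 × 10/7 ≈ 2.57143 (a 10-day stretch = 10/7 weeks).
P(N ≤ 4) = Σ_{j=0}^{4} e^(−μ) μ^j/j! ≈ 0.8814.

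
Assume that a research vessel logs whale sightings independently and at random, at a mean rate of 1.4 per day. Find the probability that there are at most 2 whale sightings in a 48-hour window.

0.4695

Over the interval, μ = 1.4 × 2 = 2.8 (a 48-hour window = 2 days).
P(N ≤ 2) = Σ_{j=0}^{2} e^(−μ) μ^j/j! ≈ 0.4695.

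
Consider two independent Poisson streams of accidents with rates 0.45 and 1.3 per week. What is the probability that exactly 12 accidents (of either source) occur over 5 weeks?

0.0666

Independent Poisson processes superpose: combined rate λ = 0.45 + 1.3 = 1.75 per week.
Over the interval, μ = 1.75 × 5 = 8.75 (5 weeks).
P(N = 12) = e^(−8.75) · 8.75^12/12! ≈ 0.0666.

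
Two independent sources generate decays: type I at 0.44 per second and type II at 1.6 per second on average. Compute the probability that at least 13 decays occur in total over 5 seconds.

Independent Poisson processes superpose: combined rate λ = 0.44 + 1.6 = 2.04 per second.
Over the interval, μ = 2.04 × 5 = 10.2 (5 seconds).
P(N ≥ 13) = 1 − P(N ≤ 12) ≈ 0.2278.

0.2278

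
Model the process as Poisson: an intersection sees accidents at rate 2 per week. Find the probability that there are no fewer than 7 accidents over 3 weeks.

0.3937

Over the interval, μ = 2 × 3 = 6 (3 weeks).
P(N ≥ 7) = 1 − P(N ≤ 6) = 1 − Σ_{j=0}^{6} e^(−μ) μ^j/j! ≈ 0.3937.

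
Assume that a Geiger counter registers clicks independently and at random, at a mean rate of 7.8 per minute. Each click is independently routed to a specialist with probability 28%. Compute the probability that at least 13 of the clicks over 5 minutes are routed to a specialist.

Thinning: the clicks that are routed to a specialist themselves form a Poisson process with rate 0.28 × 7.8 = 2.184 per minute.
Over the interval, μ = 2.184 × 5 = 10.92 (5 minutes).
P(N ≥ 13) = 1 − P(N ≤ 12) ≈ 0.3026.

0.3026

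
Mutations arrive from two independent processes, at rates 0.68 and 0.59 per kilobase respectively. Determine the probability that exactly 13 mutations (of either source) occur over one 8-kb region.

Independent Poisson processes superpose: combined rate λ = 0.68 + 0.59 = 1.27 per kilobase.
Over the interval, μ = 1.27 × 8 = 10.16 (an 8-kb region = 8 kilobases).
P(N = 13) = e^(−10.16) · 10.16^13/13! ≈ 0.0764.

0.0764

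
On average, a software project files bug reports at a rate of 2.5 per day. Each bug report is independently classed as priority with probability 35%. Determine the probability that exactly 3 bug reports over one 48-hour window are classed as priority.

0.1552

Thinning: the bug reports that are classed as priority themselves form a Poisson process with rate 0.35 × 2.5 = 0.875 per day.
Over the interval, μ = 0.875 × 2 = 1.75 (a 48-hour window = 2 days).
P(N = 3) = e^(−1.75) · 1.75^3/3! ≈ 0.1552.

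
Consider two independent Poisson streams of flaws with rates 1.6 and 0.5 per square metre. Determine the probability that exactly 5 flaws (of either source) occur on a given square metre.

0.0417

Independent Poisson processes superpose: combined rate λ = 1.6 + 0.5 = 2.1 per square metre.
So μ = 2.1.
P(N = 5) = e^(−2.1) · 2.1^5/5! ≈ 0.0417.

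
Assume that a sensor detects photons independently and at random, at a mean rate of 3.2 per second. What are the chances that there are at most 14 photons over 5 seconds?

0.3675

Over the interval, μ = 3.2 × 5 = 16 (5 seconds).
P(N ≤ 14) = Σ_{j=0}^{14} e^(−μ) μ^j/j! ≈ 0.3675.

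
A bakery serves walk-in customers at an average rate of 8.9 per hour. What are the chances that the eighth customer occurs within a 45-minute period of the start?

0.3530

Over the interval, μ = 8.9 × 0.75 = 6.675 (a 45-minute period = 0.75 hours).
The eighth arrival falls in the interval iff at least 8 events occur there: P(S_8 ≤ t) = P(N ≥ 8) = 1 − P(N ≤ 7) ≈ 0.3530.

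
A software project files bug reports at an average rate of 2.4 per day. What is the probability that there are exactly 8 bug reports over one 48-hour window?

0.0575

Over the interval, μ = 2.4 × 2 = 4.8 (a 48-hour window = 2 days).
P(N = 8) = e^(−μ) μ^8/8! = e^(−4.8) · 4.8^8/40320 ≈ 0.0575.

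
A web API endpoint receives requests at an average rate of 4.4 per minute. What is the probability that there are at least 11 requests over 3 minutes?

0.7651

Over the interval, μ = 4.4 × 3 = 13.2 (3 minutes).
P(N ≥ 11) = 1 − P(N ≤ 10) = 1 − Σ_{j=0}^{10} e^(−μ) μ^j/j! ≈ 0.7651.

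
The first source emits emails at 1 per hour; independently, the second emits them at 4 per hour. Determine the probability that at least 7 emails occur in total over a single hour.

Independent Poisson processes superpose: combined rate λ = 1 + 4 = 5 per hour.
So μ = 5.
P(N ≥ 7) = 1 − P(N ≤ 6) ≈ 0.2378.

0.2378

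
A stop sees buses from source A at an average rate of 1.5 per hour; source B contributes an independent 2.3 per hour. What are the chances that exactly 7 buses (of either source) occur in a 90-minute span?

Independent Poisson processes superpose: combined rate λ = 1.5 + 2.3 = 3.8 per hour.
Over the interval, μ = 3.8 × 1.5 = 5.7 (a 90-minute span = 1.5 hours).
P(N = 7) = e^(−5.7) · 5.7^7/7! ≈ 0.1298.

0.1298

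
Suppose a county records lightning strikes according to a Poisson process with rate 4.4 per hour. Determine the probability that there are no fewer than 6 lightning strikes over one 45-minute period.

Over the interval, μ = 4.4 × 0.75 = 3.3 (a 45-minute period = 0.75 hours).
P(N ≥ 6) = 1 − P(N ≤ 5) = 1 − Σ_{j=0}^{5} e^(−μ) μ^j/j! ≈ 0.1171.

0.1171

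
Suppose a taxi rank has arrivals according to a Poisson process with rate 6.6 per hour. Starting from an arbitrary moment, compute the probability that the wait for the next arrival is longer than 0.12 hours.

0.4529

The wait for the next event is exponential with rate λ = 6.6 per hour.
P(T > 0.12) = e^(−λt) = e^(−6.6 × 0.12) = e^(−0.792) ≈ 0.4529.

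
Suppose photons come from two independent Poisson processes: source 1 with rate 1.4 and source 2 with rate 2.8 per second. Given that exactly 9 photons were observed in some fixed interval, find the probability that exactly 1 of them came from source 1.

Given the total, each event is independently from source 1 with probability p = λ_1/(λ_1+λ_2) = 1.4/4.2 ≈ 0.3333.
So K ~ Binomial(9, 1.4/4.2): P(K = 1) = C(9,1) · (1.4/4.2)^1 · (2.8/4.2)^8 ≈ 0.1171.

0.1171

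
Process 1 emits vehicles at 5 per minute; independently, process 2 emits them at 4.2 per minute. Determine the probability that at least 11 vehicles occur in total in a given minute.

Independent Poisson processes superpose: combined rate λ = 5 + 4.2 = 9.2 per minute.
So μ = 9.2.
P(N ≥ 11) = 1 − P(N ≤ 10) ≈ 0.3180.

0.3180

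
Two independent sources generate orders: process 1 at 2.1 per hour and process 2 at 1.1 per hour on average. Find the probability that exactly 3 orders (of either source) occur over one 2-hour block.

Independent Poisson processes superpose: combined rate λ = 2.1 + 1.1 = 3.2 per hour.
Over the interval, μ = 3.2 × 2 = 6.4 (a 2-hour block = 2 hours).
P(N = 3) = e^(−6.4) · 6.4^3/3! ≈ 0.0726.

0.0726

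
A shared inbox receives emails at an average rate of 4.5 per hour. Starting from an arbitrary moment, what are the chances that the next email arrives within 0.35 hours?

Inter-arrival times are exponential with rate λ = 4.5 per hour.
P(T ≤ 0.35) = 1 − e^(−λt) = 1 − e^(−4.5 × 0.35) = 1 − e^(−1.575) ≈ 0.7930.

0.7930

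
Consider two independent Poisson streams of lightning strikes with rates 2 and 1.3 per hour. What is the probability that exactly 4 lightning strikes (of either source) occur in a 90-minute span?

Independent Poisson processes superpose: combined rate λ = 2 + 1.3 = 3.3 per hour.
Over the interval, μ = 3.3 × 1.5 = 4.95 (a 90-minute span = 1.5 hours).
P(N = 4) = e^(−4.95) · 4.95^4/4! ≈ 0.1772.

0.1772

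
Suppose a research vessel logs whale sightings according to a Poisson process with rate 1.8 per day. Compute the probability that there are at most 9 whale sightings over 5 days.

0.5874

Over the interval, μ = 1.8 × 5 = 9 (5 days).
P(N ≤ 9) = Σ_{j=0}^{9} e^(−μ) μ^j/j! ≈ 0.5874.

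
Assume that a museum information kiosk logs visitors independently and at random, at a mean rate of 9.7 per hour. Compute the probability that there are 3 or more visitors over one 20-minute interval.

0.6270

Over the interval, μ = 9.7 × 1/3 ≈ 3.23333 (a 20-minute interval = 1/3 hours).
P(N ≥ 3) = 1 − P(N ≤ 2) = 1 − Σ_{j=0}^{2} e^(−μ) μ^j/j! ≈ 0.6270.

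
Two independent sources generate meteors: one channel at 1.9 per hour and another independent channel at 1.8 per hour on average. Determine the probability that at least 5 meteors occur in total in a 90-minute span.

0.6502

Independent Poisson processes superpose: combined rate λ = 1.9 + 1.8 = 3.7 per hour.
Over the interval, μ = 3.7 × 1.5 = 5.55 (a 90-minute span = 1.5 hours).
P(N ≥ 5) = 1 − P(N ≤ 4) ≈ 0.6502.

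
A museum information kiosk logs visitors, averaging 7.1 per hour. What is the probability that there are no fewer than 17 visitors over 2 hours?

Over the interval, μ = 7.1 × 2 = 14.2 (2 hours).
P(N ≥ 17) = 1 − P(N ≤ 16) = 1 − Σ_{j=0}^{16} e^(−μ) μ^j/j! ≈ 0.2616.

0.2616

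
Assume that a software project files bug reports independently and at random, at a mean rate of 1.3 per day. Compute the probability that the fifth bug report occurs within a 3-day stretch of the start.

0.3516

Over the interval, μ = 1.3 × 3 = 3.9 (a 3-day stretch = 3 days).
The fifth arrival falls in the interval iff at least 5 events occur there: P(S_5 ≤ t) = P(N ≥ 5) = 1 − P(N ≤ 4) ≈ 0.3516.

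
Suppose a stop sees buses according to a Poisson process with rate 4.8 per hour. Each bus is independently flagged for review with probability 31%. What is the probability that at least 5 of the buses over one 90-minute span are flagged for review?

0.0760

Thinning: the buses that are flagged for review themselves form a Poisson process with rate 0.31 × 4.8 = 1.488 per hour.
Over the interval, μ = 1.488 × 1.5 = 2.232 (a 90-minute span = 1.5 hours).
P(N ≥ 5) = 1 − P(N ≤ 4) ≈ 0.0760.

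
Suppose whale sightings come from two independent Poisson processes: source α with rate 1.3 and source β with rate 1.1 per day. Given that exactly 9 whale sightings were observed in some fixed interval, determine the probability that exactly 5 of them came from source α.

Given the total, each event is independently from source α with probability p = λ_α/(λ_α+λ_β) = 1.3/2.4 ≈ 0.5417.
So K ~ Binomial(9, 1.3/2.4): P(K = 5) = C(9,5) · (1.3/2.4)^5 · (1.1/2.4)^4 ≈ 0.2593.

0.2593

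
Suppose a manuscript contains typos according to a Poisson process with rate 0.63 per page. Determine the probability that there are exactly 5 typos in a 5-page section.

Over the interval, μ = 0.63 × 5 = 3.15 (a 5-page section = 5 pages).
P(N = 5) = e^(−μ) μ^5/5! = e^(−3.15) · 3.15^5/120 ≈ 0.1108.

0.1108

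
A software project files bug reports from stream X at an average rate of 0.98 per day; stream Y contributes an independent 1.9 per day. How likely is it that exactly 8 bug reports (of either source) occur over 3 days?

0.1362

Independent Poisson processes superpose: combined rate λ = 0.98 + 1.9 = 2.88 per day.
Over the interval, μ = 2.88 × 3 = 8.64 (3 days).
P(N = 8) = e^(−8.64) · 8.64^8/8! ≈ 0.1362.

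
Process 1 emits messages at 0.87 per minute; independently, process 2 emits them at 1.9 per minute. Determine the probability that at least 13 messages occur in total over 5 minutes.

0.6266

Independent Poisson processes superpose: combined rate λ = 0.87 + 1.9 = 2.77 per minute.
Over the interval, μ = 2.77 × 5 = 13.85 (5 minutes).
P(N ≥ 13) = 1 − P(N ≤ 12) ≈ 0.6266.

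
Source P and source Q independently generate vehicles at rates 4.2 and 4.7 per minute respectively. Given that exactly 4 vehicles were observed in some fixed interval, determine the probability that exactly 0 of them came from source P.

0.0778

Given the total, each event is independently from source P with probability p = λ_P/(λ_P+λ_Q) = 4.2/8.9 ≈ 0.4719.
So K ~ Binomial(4, 4.2/8.9): P(K = 0) = C(4,0) · (4.2/8.9)^0 · (4.7/8.9)^4 ≈ 0.0778.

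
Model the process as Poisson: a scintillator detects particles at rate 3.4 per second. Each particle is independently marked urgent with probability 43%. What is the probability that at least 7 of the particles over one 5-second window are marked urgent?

0.5954

Thinning: the particles that are marked urgent themselves form a Poisson process with rate 0.43 × 3.4 = 1.462 per second.
Over the interval, μ = 1.462 × 5 = 7.31 (a 5-second window = 5 seconds).
P(N ≥ 7) = 1 − P(N ≤ 6) ≈ 0.5954.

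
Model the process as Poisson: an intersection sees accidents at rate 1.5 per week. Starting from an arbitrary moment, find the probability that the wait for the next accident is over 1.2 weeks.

0.1653

The wait for the next event is exponential with rate λ = 1.5 per week.
P(T > 1.2) = e^(−λt) = e^(−1.5 × 1.2) = e^(−1.8) ≈ 0.1653.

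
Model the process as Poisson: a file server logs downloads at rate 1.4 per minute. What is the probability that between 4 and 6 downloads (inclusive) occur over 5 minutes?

Over the interval, μ = 1.4 × 5 = 7 (5 minutes).
P(4 ≤ N ≤ 6) = Σ_{j=4}^{6} e^(−7) · 7^j/j! ≈ 0.3679.

0.3679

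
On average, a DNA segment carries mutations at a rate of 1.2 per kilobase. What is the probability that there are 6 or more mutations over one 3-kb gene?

0.1559

Over the interval, μ = 1.2 × 3 = 3.6 (a 3-kb gene = 3 kilobases).
P(N ≥ 6) = 1 − P(N ≤ 5) = 1 − Σ_{j=0}^{5} e^(−μ) μ^j/j! ≈ 0.1559.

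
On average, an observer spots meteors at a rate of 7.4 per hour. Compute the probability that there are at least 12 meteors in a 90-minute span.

Over the interval, μ = 7.4 × 1.5 = 11.1 (a 90-minute span = 1.5 hours).
P(N ≥ 12) = 1 − P(N ≤ 11) = 1 − Σ_{j=0}^{11} e^(−μ) μ^j/j! ≈ 0.4327.

0.4327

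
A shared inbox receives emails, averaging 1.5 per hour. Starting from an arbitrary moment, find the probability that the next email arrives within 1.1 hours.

Inter-arrival times are exponential with rate λ = 1.5 per hour.
P(T ≤ 1.1) = 1 − e^(−λt) = 1 − e^(−1.5 × 1.1) = 1 − e^(−1.65) ≈ 0.8080.

0.8080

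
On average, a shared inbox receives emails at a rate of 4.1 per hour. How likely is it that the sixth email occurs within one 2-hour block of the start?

0.8264

Over the interval, μ = 4.1 × 2 = 8.2 (a 2-hour block = 2 hours).
The sixth arrival falls in the interval iff at least 6 events occur there: P(S_6 ≤ t) = P(N ≥ 6) = 1 − P(N ≤ 5) ≈ 0.8264.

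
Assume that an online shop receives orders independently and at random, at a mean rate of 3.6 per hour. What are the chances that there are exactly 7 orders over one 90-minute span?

0.1200

Over the interval, μ = 3.6 × 1.5 = 5.4 (a 90-minute span = 1.5 hours).
P(N = 7) = e^(−μ) μ^7/7! = e^(−5.4) · 5.4^7/5040 ≈ 0.1200.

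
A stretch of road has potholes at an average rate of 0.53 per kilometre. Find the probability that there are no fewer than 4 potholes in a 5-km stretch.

Over the interval, μ = 0.53 × 5 = 2.65 (a 5-km stretch = 5 kilometres).
P(N ≥ 4) = 1 − P(N ≤ 3) = 1 − Σ_{j=0}^{3} e^(−μ) μ^j/j! ≈ 0.2749.

0.2749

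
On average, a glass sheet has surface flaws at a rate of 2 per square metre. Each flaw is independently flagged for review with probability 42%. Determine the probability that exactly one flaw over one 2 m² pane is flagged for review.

0.3131

Thinning: the flaws that are flagged for review themselves form a Poisson process with rate 0.42 × 2 = 0.84 per square metre.
Over the interval, μ = 0.84 × 2 = 1.68 (a 2 m² pane = 2 square metres).
P(N = 1) = e^(−1.68) · 1.68^1/1! ≈ 0.3131.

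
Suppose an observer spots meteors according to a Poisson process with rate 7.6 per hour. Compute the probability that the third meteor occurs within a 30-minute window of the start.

0.7311

Over the interval, μ = 7.6 × 0.5 = 3.8 (a 30-minute window = 0.5 hours).
The third arrival falls in the interval iff at least 3 events occur there: P(S_3 ≤ t) = P(N ≥ 3) = 1 − P(N ≤ 2) ≈ 0.7311.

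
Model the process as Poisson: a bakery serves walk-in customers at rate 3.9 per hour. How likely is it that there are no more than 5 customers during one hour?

With mean μ = 3.9 per hour,
P(N ≤ 5) = Σ_{j=0}^{5} e^(−μ) μ^j/j! ≈ 0.8006.

0.8006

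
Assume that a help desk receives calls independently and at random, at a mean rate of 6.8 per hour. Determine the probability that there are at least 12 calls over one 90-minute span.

0.3262

Over the interval, μ = 6.8 × 1.5 = 10.2 (a 90-minute span = 1.5 hours).
P(N ≥ 12) = 1 − P(N ≤ 11) = 1 − Σ_{j=0}^{11} e^(−μ) μ^j/j! ≈ 0.3262.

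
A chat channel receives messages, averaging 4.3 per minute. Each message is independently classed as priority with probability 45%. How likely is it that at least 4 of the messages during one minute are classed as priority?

0.1313

Thinning: the messages that are classed as priority themselves form a Poisson process with rate 0.45 × 4.3 = 1.935 per minute.
So μ = 1.935.
P(N ≥ 4) = 1 − P(N ≤ 3) ≈ 0.1313.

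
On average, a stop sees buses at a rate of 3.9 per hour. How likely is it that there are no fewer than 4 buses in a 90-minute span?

Over the interval, μ = 3.9 × 1.5 = 5.85 (a 90-minute span = 1.5 hours).
P(N ≥ 4) = 1 − P(N ≤ 3) = 1 − Σ_{j=0}^{3} e^(−μ) μ^j/j! ≈ 0.8349.

0.8349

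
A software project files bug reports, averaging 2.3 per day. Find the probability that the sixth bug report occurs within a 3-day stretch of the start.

0.6863

Over the interval, μ = 2.3 × 3 = 6.9 (a 3-day stretch = 3 days).
The sixth arrival falls in the interval iff at least 6 events occur there: P(S_6 ≤ t) = P(N ≥ 6) = 1 − P(N ≤ 5) ≈ 0.6863.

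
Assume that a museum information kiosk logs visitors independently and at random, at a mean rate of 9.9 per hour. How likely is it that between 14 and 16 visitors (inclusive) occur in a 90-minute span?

0.3008

Over the interval, μ = 9.9 × 1.5 = 14.85 (a 90-minute span = 1.5 hours).
P(14 ≤ N ≤ 16) = Σ_{j=14}^{16} e^(−14.85) · 14.85^j/j! ≈ 0.3008.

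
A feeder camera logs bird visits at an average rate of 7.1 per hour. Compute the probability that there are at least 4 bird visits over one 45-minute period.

0.7777

Over the interval, μ = 7.1 × 0.75 = 5.325 (a 45-minute period = 0.75 hours).
P(N ≥ 4) = 1 − P(N ≤ 3) = 1 − Σ_{j=0}^{3} e^(−μ) μ^j/j! ≈ 0.7777.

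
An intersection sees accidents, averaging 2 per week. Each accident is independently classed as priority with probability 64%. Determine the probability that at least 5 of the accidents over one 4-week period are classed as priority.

Thinning: the accidents that are classed as priority themselves form a Poisson process with rate 0.64 × 2 = 1.28 per week.
Over the interval, μ = 1.28 × 4 = 5.12 (a 4-week period = 4 weeks).
P(N ≥ 5) = 1 − P(N ≤ 4) ≈ 0.5803.

0.5803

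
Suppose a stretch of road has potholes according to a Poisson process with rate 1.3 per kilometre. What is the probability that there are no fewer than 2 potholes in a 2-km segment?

0.7326

Over the interval, μ = 1.3 × 2 = 2.6 (a 2-km segment = 2 kilometres).
P(N ≥ 2) = 1 − P(N ≤ 1) = 1 − Σ_{j=0}^{1} e^(−μ) μ^j/j! ≈ 0.7326.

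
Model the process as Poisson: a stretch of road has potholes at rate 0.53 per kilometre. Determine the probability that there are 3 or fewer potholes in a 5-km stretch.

Over the interval, μ = 0.53 × 5 = 2.65 (a 5-km stretch = 5 kilometres).
P(N ≤ 3) = Σ_{j=0}^{3} e^(−μ) μ^j/j! ≈ 0.7251.

0.7251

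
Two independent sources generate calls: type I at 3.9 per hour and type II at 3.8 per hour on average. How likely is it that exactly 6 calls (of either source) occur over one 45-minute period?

0.1599

Independent Poisson processes superpose: combined rate λ = 3.9 + 3.8 = 7.7 per hour.
Over the interval, μ = 7.7 × 0.75 = 5.775 (a 45-minute period = 0.75 hours).
P(N = 6) = e^(−5.775) · 5.775^6/6! ≈ 0.1599.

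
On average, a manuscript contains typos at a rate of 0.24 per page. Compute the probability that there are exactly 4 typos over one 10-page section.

0.1254

Over the interval, μ = 0.24 × 10 = 2.4 (a 10-page section = 10 pages).
P(N = 4) = e^(−μ) μ^4/4! = e^(−2.4) · 2.4^4/24 ≈ 0.1254.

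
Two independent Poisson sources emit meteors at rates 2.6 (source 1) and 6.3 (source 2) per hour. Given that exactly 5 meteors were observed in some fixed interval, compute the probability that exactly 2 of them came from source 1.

Given the total, each event is independently from source 1 with probability p = λ_1/(λ_1+λ_2) = 2.6/8.9 ≈ 0.2921.
So K ~ Binomial(5, 2.6/8.9): P(K = 2) = C(5,2) · (2.6/8.9)^2 · (6.3/8.9)^3 ≈ 0.3027.

0.3027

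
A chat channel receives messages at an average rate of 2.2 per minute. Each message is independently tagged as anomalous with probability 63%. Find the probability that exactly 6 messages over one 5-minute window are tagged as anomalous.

0.1505

Thinning: the messages that are tagged as anomalous themselves form a Poisson process with rate 0.63 × 2.2 = 1.386 per minute.
Over the interval, μ = 1.386 × 5 = 6.93 (a 5-minute window = 5 minutes).
P(N = 6) = e^(−6.93) · 6.93^6/6! ≈ 0.1505.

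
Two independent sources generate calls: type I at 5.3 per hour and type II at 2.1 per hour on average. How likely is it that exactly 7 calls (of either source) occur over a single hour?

Independent Poisson processes superpose: combined rate λ = 5.3 + 2.1 = 7.4 per hour.
So μ = 7.4.
P(N = 7) = e^(−7.4) · 7.4^7/7! ≈ 0.1474.

0.1474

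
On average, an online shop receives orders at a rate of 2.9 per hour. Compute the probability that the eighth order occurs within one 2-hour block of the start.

Over the interval, μ = 2.9 × 2 = 5.8 (a 2-hour block = 2 hours).
The eighth arrival falls in the interval iff at least 8 events occur there: P(S_8 ≤ t) = P(N ≥ 8) = 1 − P(N ≤ 7) ≈ 0.2290.

0.2290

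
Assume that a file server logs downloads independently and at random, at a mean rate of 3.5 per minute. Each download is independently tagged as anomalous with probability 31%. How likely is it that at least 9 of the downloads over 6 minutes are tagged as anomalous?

Thinning: the downloads that are tagged as anomalous themselves form a Poisson process with rate 0.31 × 3.5 = 1.085 per minute.
Over the interval, μ = 1.085 × 6 = 6.51 (6 minutes).
P(N ≥ 9) = 1 − P(N ≤ 8) ≈ 0.2096.

0.2096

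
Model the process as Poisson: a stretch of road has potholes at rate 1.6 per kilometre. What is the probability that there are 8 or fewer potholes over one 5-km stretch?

0.5925

Over the interval, μ = 1.6 × 5 = 8 (a 5-km stretch = 5 kilometres).
P(N ≤ 8) = Σ_{j=0}^{8} e^(−μ) μ^j/j! ≈ 0.5925.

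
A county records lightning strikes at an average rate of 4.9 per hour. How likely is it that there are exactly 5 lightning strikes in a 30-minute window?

0.0635

Over the interval, μ = 4.9 × 0.5 = 2.45 (a 30-minute window = 0.5 hours).
P(N = 5) = e^(−μ) μ^5/5! = e^(−2.45) · 2.45^5/120 ≈ 0.0635.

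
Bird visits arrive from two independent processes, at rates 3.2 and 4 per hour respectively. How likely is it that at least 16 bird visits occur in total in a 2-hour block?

0.3707

Independent Poisson processes superpose: combined rate λ = 3.2 + 4 = 7.2 per hour.
Over the interval, μ = 7.2 × 2 = 14.4 (a 2-hour block = 2 hours).
P(N ≥ 16) = 1 − P(N ≤ 15) ≈ 0.3707.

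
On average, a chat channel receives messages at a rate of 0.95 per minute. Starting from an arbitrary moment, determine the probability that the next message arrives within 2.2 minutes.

Inter-arrival times are exponential with rate λ = 0.95 per minute.
P(T ≤ 2.2) = 1 − e^(−λt) = 1 − e^(−0.95 × 2.2) = 1 − e^(−2.09) ≈ 0.8763.

0.8763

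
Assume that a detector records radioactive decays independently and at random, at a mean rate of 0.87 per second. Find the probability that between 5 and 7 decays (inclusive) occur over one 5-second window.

0.3645

Over the interval, μ = 0.87 × 5 = 4.35 (a 5-second window = 5 seconds).
P(5 ≤ N ≤ 7) = Σ_{j=5}^{7} e^(−4.35) · 4.35^j/j! ≈ 0.3645.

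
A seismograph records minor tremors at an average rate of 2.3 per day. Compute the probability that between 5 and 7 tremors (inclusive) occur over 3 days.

0.4313

Over the interval, μ = 2.3 × 3 = 6.9 (3 days).
P(5 ≤ N ≤ 7) = Σ_{j=5}^{7} e^(−6.9) · 6.9^j/j! ≈ 0.4313.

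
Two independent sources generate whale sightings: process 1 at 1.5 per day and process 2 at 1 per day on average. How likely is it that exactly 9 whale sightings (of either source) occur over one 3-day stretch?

Independent Poisson processes superpose: combined rate λ = 1.5 + 1 = 2.5 per day.
Over the interval, μ = 2.5 × 3 = 7.5 (a 3-day stretch = 3 days).
P(N = 9) = e^(−7.5) · 7.5^9/9! ≈ 0.1144.

0.1144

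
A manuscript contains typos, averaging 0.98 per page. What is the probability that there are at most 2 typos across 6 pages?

Over the interval, μ = 0.98 × 6 = 5.88 (6 pages).
P(N ≤ 2) = Σ_{j=0}^{2} e^(−μ) μ^j/j! ≈ 0.0675.

0.0675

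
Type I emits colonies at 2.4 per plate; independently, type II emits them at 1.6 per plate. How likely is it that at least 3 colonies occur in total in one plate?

0.7619

Independent Poisson processes superpose: combined rate λ = 2.4 + 1.6 = 4 per plate.
So μ = 4.
P(N ≥ 3) = 1 − P(N ≤ 2) ≈ 0.7619.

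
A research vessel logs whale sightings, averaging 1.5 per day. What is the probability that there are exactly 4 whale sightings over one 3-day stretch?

0.1898

Over the interval, μ = 1.5 × 3 = 4.5 (a 3-day stretch = 3 days).
P(N = 4) = e^(−μ) μ^4/4! = e^(−4.5) · 4.5^4/24 ≈ 0.1898.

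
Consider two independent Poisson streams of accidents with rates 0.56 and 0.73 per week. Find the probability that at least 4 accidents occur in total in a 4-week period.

Independent Poisson processes superpose: combined rate λ = 0.56 + 0.73 = 1.29 per week.
Over the interval, μ = 1.29 × 4 = 5.16 (a 4-week period = 4 weeks).
P(N ≥ 4) = 1 − P(N ≤ 3) ≈ 0.7567.

0.7567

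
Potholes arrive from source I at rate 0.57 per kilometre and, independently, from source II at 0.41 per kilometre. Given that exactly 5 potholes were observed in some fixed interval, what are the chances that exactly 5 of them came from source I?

Given the total, each event is independently from source I with probability p = λ_I/(λ_I+λ_II) = 0.57/0.98 ≈ 0.5816.
So K ~ Binomial(5, 0.57/0.98): P(K = 5) = C(5,5) · (0.57/0.98)^5 · (0.41/0.98)^0 ≈ 0.0666.

0.0666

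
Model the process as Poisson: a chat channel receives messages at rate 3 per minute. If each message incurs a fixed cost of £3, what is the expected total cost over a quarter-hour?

£135

E[N] = 3 × 15 = 45 (a quarter-hour = 15 minutes); E[cost] = 45 × £3 = £135.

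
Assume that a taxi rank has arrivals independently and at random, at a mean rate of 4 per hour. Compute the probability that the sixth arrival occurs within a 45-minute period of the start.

0.0839

Over the interval, μ = 4 × 0.75 = 3 (a 45-minute period = 0.75 hours).
The sixth arrival falls in the interval iff at least 6 events occur there: P(S_6 ≤ t) = P(N ≥ 6) = 1 − P(N ≤ 5) ≈ 0.0839.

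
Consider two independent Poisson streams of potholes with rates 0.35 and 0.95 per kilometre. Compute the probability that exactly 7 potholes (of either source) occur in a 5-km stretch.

0.1462

Independent Poisson processes superpose: combined rate λ = 0.35 + 0.95 = 1.3 per kilometre.
Over the interval, μ = 1.3 × 5 = 6.5 (a 5-km stretch = 5 kilometres).
P(N = 7) = e^(−6.5) · 6.5^7/7! ≈ 0.1462.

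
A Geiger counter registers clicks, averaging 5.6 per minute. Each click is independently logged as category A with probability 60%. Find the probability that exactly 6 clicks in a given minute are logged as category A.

Thinning: the clicks that are logged as category A themselves form a Poisson process with rate 0.6 × 5.6 = 3.36 per minute.
So μ = 3.36.
P(N = 6) = e^(−3.36) · 3.36^6/6! ≈ 0.0694.

0.0694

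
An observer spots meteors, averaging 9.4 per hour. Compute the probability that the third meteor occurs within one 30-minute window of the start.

Over the interval, μ = 9.4 × 0.5 = 4.7 (a 30-minute window = 0.5 hours).
The third arrival falls in the interval iff at least 3 events occur there: P(S_3 ≤ t) = P(N ≥ 3) = 1 − P(N ≤ 2) ≈ 0.8477.

0.8477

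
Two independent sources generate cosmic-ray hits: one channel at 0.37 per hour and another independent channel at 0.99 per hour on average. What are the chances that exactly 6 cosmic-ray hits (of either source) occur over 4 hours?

Independent Poisson processes superpose: combined rate λ = 0.37 + 0.99 = 1.36 per hour.
Over the interval, μ = 1.36 × 4 = 5.44 (4 hours).
P(N = 6) = e^(−5.44) · 5.44^6/6! ≈ 0.1562.

0.1562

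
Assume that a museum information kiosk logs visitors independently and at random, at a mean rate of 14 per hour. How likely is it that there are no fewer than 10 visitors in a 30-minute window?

0.1695

Over the interval, μ = 14 × 0.5 = 7 (a 30-minute window = 0.5 hours).
P(N ≥ 10) = 1 − P(N ≤ 9) = 1 − Σ_{j=0}^{9} e^(−μ) μ^j/j! ≈ 0.1695.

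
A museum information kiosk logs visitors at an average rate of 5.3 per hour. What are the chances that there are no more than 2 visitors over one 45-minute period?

Over the interval, μ = 5.3 × 0.75 = 3.975 (a 45-minute period = 0.75 hours).
P(N ≤ 2) = Σ_{j=0}^{2} e^(−μ) μ^j/j! ≈ 0.2418.

0.2418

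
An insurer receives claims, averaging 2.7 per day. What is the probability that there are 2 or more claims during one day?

0.7513

With mean μ = 2.7 per day,
P(N ≥ 2) = 1 − P(N ≤ 1) = 1 − Σ_{j=0}^{1} e^(−μ) μ^j/j! ≈ 0.7513.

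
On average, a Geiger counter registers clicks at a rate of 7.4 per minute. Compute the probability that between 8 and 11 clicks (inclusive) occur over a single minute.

0.3871

With mean μ = 7.4 per minute,
P(8 ≤ N ≤ 11) = Σ_{j=8}^{11} e^(−7.4) · 7.4^j/j! ≈ 0.3871.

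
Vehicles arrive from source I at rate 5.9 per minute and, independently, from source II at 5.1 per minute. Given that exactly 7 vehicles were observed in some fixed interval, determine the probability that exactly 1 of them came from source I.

0.0373

Given the total, each event is independently from source I with probability p = λ_I/(λ_I+λ_II) = 5.9/11 ≈ 0.5364.
So K ~ Binomial(7, 5.9/11): P(K = 1) = C(7,1) · (5.9/11)^1 · (5.1/11)^6 ≈ 0.0373.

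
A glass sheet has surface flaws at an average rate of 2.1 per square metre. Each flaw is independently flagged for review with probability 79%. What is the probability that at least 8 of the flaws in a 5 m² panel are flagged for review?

Thinning: the flaws that are flagged for review themselves form a Poisson process with rate 0.79 × 2.1 = 1.659 per square metre.
Over the interval, μ = 1.659 × 5 = 8.295 (a 5 m² panel = 5 square metres).
P(N ≥ 8) = 1 − P(N ≤ 7) ≈ 0.5874.

0.5874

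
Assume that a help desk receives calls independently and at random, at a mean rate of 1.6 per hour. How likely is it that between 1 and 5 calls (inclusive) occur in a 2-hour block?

Over the interval, μ = 1.6 × 2 = 3.2 (a 2-hour block = 2 hours).
P(1 ≤ N ≤ 5) = Σ_{j=1}^{5} e^(−3.2) · 3.2^j/j! ≈ 0.8538.

0.8538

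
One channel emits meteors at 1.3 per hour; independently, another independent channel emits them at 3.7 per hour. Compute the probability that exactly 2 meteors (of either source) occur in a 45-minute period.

0.1654

Independent Poisson processes superpose: combined rate λ = 1.3 + 3.7 = 5 per hour.
Over the interval, μ = 5 × 0.75 = 3.75 (a 45-minute period = 0.75 hours).
P(N = 2) = e^(−3.75) · 3.75^2/2! ≈ 0.1654.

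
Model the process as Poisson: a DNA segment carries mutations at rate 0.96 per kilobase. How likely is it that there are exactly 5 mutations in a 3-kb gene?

Over the interval, μ = 0.96 × 3 = 2.88 (a 3-kb gene = 3 kilobases).
P(N = 5) = e^(−μ) μ^5/5! = e^(−2.88) · 2.88^5/120 ≈ 0.0927.

0.0927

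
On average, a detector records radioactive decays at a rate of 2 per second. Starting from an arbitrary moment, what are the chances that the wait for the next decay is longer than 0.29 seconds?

0.5599

The wait for the next event is exponential with rate λ = 2 per second.
P(T > 0.29) = e^(−λt) = e^(−2 × 0.29) = e^(−0.58) ≈ 0.5599.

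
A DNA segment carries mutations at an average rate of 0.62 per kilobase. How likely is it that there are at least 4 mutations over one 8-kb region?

0.7293

Over the interval, μ = 0.62 × 8 = 4.96 (an 8-kb region = 8 kilobases).
P(N ≥ 4) = 1 − P(N ≤ 3) = 1 − Σ_{j=0}^{3} e^(−μ) μ^j/j! ≈ 0.7293.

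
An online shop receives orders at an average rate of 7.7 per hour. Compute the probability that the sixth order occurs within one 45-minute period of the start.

0.5175

Over the interval, μ = 7.7 × 0.75 = 5.775 (a 45-minute period = 0.75 hours).
The sixth arrival falls in the interval iff at least 6 events occur there: P(S_6 ≤ t) = P(N ≥ 6) = 1 − P(N ≤ 5) ≈ 0.5175.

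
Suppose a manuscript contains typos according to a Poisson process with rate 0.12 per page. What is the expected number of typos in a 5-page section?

0.6

E[N] = λt = 0.12 × 5 = 0.6 (a 5-page section = 5 pages).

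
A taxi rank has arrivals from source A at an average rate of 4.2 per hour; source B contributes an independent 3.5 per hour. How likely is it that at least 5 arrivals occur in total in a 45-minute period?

Independent Poisson processes superpose: combined rate λ = 4.2 + 3.5 = 7.7 per hour.
Over the interval, μ = 7.7 × 0.75 = 5.775 (a 45-minute period = 0.75 hours).
P(N ≥ 5) = 1 − P(N ≤ 4) ≈ 0.6837.

0.6837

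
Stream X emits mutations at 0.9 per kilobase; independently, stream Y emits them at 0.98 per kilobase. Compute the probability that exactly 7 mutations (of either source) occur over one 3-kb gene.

Independent Poisson processes superpose: combined rate λ = 0.9 + 0.98 = 1.88 per kilobase.
Over the interval, μ = 1.88 × 3 = 5.64 (a 3-kb gene = 3 kilobases).
P(N = 7) = e^(−5.64) · 5.64^7/7! ≈ 0.1280.

0.1280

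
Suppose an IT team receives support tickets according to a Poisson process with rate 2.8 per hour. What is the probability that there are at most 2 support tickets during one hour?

0.4695

With mean μ = 2.8 per hour,
P(N ≤ 2) = Σ_{j=0}^{2} e^(−μ) μ^j/j! ≈ 0.4695.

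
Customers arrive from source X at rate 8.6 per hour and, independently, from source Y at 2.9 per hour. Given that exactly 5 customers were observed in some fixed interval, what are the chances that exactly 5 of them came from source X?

Given the total, each event is independently from source X with probability p = λ_X/(λ_X+λ_Y) = 8.6/11.5 ≈ 0.7478.
So K ~ Binomial(5, 8.6/11.5): P(K = 5) = C(5,5) · (8.6/11.5)^5 · (2.9/11.5)^0 ≈ 0.2339.

0.2339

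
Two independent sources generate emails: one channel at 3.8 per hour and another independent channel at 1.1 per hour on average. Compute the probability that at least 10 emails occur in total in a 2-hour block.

Independent Poisson processes superpose: combined rate λ = 3.8 + 1.1 = 4.9 per hour.
Over the interval, μ = 4.9 × 2 = 9.8 (a 2-hour block = 2 hours).
P(N ≥ 10) = 1 − P(N ≤ 9) ≈ 0.5168.

0.5168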